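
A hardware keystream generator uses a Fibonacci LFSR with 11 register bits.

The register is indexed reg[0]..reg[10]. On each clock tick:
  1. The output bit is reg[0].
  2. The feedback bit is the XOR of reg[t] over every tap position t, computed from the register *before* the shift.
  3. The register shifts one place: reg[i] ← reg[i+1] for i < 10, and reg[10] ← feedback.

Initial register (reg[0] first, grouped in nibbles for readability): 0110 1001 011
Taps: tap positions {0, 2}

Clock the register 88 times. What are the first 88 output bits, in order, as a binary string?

k : reg_k → out_k, fb_k
0: 01101001011 → 0, fb=1
1: 11010010111 → 1, fb=1
2: 10100101111 → 1, fb=0
3: 01001011110 → 0, fb=0
4: 10010111100 → 1, fb=1
5: 00101111001 → 0, fb=1
6: 01011110011 → 0, fb=0
7: 10111100110 → 1, fb=0
8: 01111001100 → 0, fb=1
9: 11110011001 → 1, fb=0
10: 11100110010 → 1, fb=0
11: 11001100100 → 1, fb=1
12: 10011001001 → 1, fb=1
13: 00110010011 → 0, fb=1
14: 01100100111 → 0, fb=1
15: 11001001111 → 1, fb=1
16: 10010011111 → 1, fb=1
17: 00100111111 → 0, fb=1
18: 01001111111 → 0, fb=0
19: 10011111110 → 1, fb=1
20: 00111111101 → 0, fb=1
21: 01111111011 → 0, fb=1
22: 11111110111 → 1, fb=0
23: 11111101110 → 1, fb=0
24: 11111011100 → 1, fb=0
25: 11110111000 → 1, fb=0
26: 11101110000 → 1, fb=0
27: 11011100000 → 1, fb=1
28: 10111000001 → 1, fb=0
29: 01110000010 → 0, fb=1
30: 11100000101 → 1, fb=0
31: 11000001010 → 1, fb=1
32: 10000010101 → 1, fb=1
33: 00000101011 → 0, fb=0
34: 00001010110 → 0, fb=0
35: 00010101100 → 0, fb=0
36: 00101011000 → 0, fb=1
37: 01010110001 → 0, fb=0
38: 10101100010 → 1, fb=0
39: 01011000100 → 0, fb=0
40: 10110001000 → 1, fb=0
41: 01100010000 → 0, fb=1
42: 11000100001 → 1, fb=1
43: 10001000011 → 1, fb=1
44: 00010000111 → 0, fb=0
45: 00100001110 → 0, fb=1
46: 01000011101 → 0, fb=0
47: 10000111010 → 1, fb=1
48: 00001110101 → 0, fb=0
49: 00011101010 → 0, fb=0
50: 00111010100 → 0, fb=1
51: 01110101001 → 0, fb=1
52: 11101010011 → 1, fb=0
53: 11010100110 → 1, fb=1
54: 10101001101 → 1, fb=0
55: 01010011010 → 0, fb=0
56: 10100110100 → 1, fb=0
57: 01001101000 → 0, fb=0
58: 10011010000 → 1, fb=1
59: 00110100001 → 0, fb=1
60: 01101000011 → 0, fb=1
61: 11010000111 → 1, fb=1
62: 10100001111 → 1, fb=0
63: 01000011110 → 0, fb=0
64: 10000111100 → 1, fb=1
65: 00001111001 → 0, fb=0
66: 00011110010 → 0, fb=0
67: 00111100100 → 0, fb=1
68: 01111001001 → 0, fb=1
69: 11110010011 → 1, fb=0
70: 11100100110 → 1, fb=0
71: 11001001100 → 1, fb=1
72: 10010011001 → 1, fb=1
73: 00100110011 → 0, fb=1
74: 01001100111 → 0, fb=0
75: 10011001110 → 1, fb=1
76: 00110011101 → 0, fb=1
77: 01100111011 → 0, fb=1
78: 11001110111 → 1, fb=1
79: 10011101111 → 1, fb=1
80: 00111011111 → 0, fb=1
81: 01110111111 → 0, fb=1
82: 11101111111 → 1, fb=0
83: 11011111110 → 1, fb=1
84: 10111111101 → 1, fb=0
85: 01111111010 → 0, fb=1
86: 11111110101 → 1, fb=0
87: 11111101010 → 1, fb=0

0110100101111001100100111111101110000010101100010000111010100110100001111001001100111011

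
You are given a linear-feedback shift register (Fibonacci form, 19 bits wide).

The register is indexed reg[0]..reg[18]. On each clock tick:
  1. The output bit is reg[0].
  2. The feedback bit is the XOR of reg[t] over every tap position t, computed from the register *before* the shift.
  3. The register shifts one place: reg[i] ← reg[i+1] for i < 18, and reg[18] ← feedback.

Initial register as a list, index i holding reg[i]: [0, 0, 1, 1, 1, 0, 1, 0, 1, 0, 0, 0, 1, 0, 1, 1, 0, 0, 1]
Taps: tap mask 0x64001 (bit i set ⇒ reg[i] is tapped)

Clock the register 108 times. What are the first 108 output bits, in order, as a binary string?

001110101000101100100101111111100001110111000001000011111101111001110101110001111111011101101111101101000110

k : reg_k → out_k, fb_k
0: 0011101010001011001 → 0, fb=0
1: 0111010100010110010 → 0, fb=0
2: 1110101000101100100 → 1, fb=1
3: 1101010001011001001 → 1, fb=0
4: 1010100010110010010 → 1, fb=1
5: 0101000101100100101 → 0, fb=1
6: 1010001011001001011 → 1, fb=1
7: 0100010110010010111 → 0, fb=1
8: 1000101100100101111 → 1, fb=1
9: 0001011001001011111 → 0, fb=1
10: 0010110010010111111 → 0, fb=1
11: 0101100100101111111 → 0, fb=1
12: 1011001001011111111 → 1, fb=0
13: 0110010010111111110 → 0, fb=0
14: 1100100101111111100 → 1, fb=0
15: 1001001011111111000 → 1, fb=0
16: 0010010111111110000 → 0, fb=1
17: 0100101111111100001 → 0, fb=1
18: 1001011111111000011 → 1, fb=1
19: 0010111111110000111 → 0, fb=0
20: 0101111111100001110 → 0, fb=1
21: 1011111111000011101 → 1, fb=1
22: 0111111110000111011 → 0, fb=1
23: 1111111100001110111 → 1, fb=0
24: 1111111000011101110 → 1, fb=0
25: 1111110000111011100 → 1, fb=0
26: 1111100001110111000 → 1, fb=0
27: 1111000011101110000 → 1, fb=0
28: 1110000111011100000 → 1, fb=1
29: 1100001110111000001 → 1, fb=0
30: 1000011101110000010 → 1, fb=0
31: 0000111011100000100 → 0, fb=0
32: 0001110111000001000 → 0, fb=0
33: 0011101110000010000 → 0, fb=1
34: 0111011100000100001 → 0, fb=1
35: 1110111000001000011 → 1, fb=1
36: 1101110000010000111 → 1, fb=1
37: 1011100000100001111 → 1, fb=1
38: 0111000001000011111 → 0, fb=1
39: 1110000010000111111 → 1, fb=0
40: 1100000100001111110 → 1, fb=1
41: 1000001000011111101 → 1, fb=1
42: 0000010000111111011 → 0, fb=1
43: 0000100001111110111 → 0, fb=1
44: 0001000011111101111 → 0, fb=0
45: 0010000111111011110 → 0, fb=0
46: 0100001111110111100 → 0, fb=1
47: 1000011111101111001 → 1, fb=1
48: 0000111111011110011 → 0, fb=1
49: 0001111110111100111 → 0, fb=0
50: 0011111101111001110 → 0, fb=1
51: 0111111011110011101 → 0, fb=0
52: 1111110111100111010 → 1, fb=1
53: 1111101111001110101 → 1, fb=1
54: 1111011110011101011 → 1, fb=1
55: 1110111100111010111 → 1, fb=0
56: 1101111001110101110 → 1, fb=0
57: 1011110011101011100 → 1, fb=0
58: 0111100111010111000 → 0, fb=1
59: 1111001110101110001 → 1, fb=1
60: 1110011101011100011 → 1, fb=1
61: 1100111010111000111 → 1, fb=1
62: 1001110101110001111 → 1, fb=1
63: 0011101011100011111 → 0, fb=1
64: 0111010111000111111 → 0, fb=1
65: 1110101110001111111 → 1, fb=0
66: 1101011100011111110 → 1, fb=1
67: 1010111000111111101 → 1, fb=1
68: 0101110001111111011 → 0, fb=1
69: 1011100011111110111 → 1, fb=0
70: 0111000111111101110 → 0, fb=1
71: 1110001111111011101 → 1, fb=1
72: 1100011111110111011 → 1, fb=0
73: 1000111111101110110 → 1, fb=1
74: 0001111111011101101 → 0, fb=1
75: 0011111110111011011 → 0, fb=1
76: 0111111101110110111 → 0, fb=1
77: 1111111011101101111 → 1, fb=1
78: 1111110111011011111 → 1, fb=0
79: 1111101110110111110 → 1, fb=1
80: 1111011101101111101 → 1, fb=1
81: 1110111011011111011 → 1, fb=0
82: 1101110110111110110 → 1, fb=1
83: 1011101101111101101 → 1, fb=0
84: 0111011011111011010 → 0, fb=0
85: 1110110111110110100 → 1, fb=0
86: 1101101111101101000 → 1, fb=1
87: 1011011111011010001 → 1, fb=1
88: 0110111110110100011 → 0, fb=0
89: 1101111101101000110 → 1, fb=0
90: 1011111011010001100 → 1, fb=1
91: 0111110110100011001 → 0, fb=0
92: 1111101101000110010 → 1, fb=1
93: 1111011010001100101 → 1, fb=0
94: 1110110100011001010 → 1, fb=0
95: 1101101000110010100 → 1, fb=0
96: 1011010001100101000 → 1, fb=1
97: 0110100011001010001 → 0, fb=0
98: 1101000110010100010 → 1, fb=0
99: 1010001100101000100 → 1, fb=1
100: 0100011001010001001 → 0, fb=1
101: 1000110010100010011 → 1, fb=0
102: 0001100101000100110 → 0, fb=1
103: 0011001010001001101 → 0, fb=1
104: 0110010100010011011 → 0, fb=1
105: 1100101000100110111 → 1, fb=0
106: 1001010001001101110 → 1, fb=0
107: 0010100010011011100 → 0, fb=1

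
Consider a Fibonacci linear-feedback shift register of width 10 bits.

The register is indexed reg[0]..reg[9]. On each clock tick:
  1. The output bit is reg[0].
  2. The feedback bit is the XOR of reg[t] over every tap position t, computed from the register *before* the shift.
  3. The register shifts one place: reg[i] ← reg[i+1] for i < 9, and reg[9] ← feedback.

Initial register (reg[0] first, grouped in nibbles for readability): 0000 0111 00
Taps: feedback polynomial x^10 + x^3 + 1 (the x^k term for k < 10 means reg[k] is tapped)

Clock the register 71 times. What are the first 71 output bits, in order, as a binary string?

00000111000011111101110001001111100011001111101011001011001001001000000

k : reg_k → out_k, fb_k
0: 0000011100 → 0, fb=0
1: 0000111000 → 0, fb=0
2: 0001110000 → 0, fb=1
3: 0011100001 → 0, fb=1
4: 0111000011 → 0, fb=1
5: 1110000111 → 1, fb=1
6: 1100001111 → 1, fb=1
7: 1000011111 → 1, fb=1
8: 0000111111 → 0, fb=0
9: 0001111110 → 0, fb=1
10: 0011111101 → 0, fb=1
11: 0111111011 → 0, fb=1
12: 1111110111 → 1, fb=0
13: 1111101110 → 1, fb=0
14: 1111011100 → 1, fb=0
15: 1110111000 → 1, fb=1
16: 1101110001 → 1, fb=0
17: 1011100010 → 1, fb=0
18: 0111000100 → 0, fb=1
19: 1110001001 → 1, fb=1
20: 1100010011 → 1, fb=1
21: 1000100111 → 1, fb=1
22: 0001001111 → 0, fb=1
23: 0010011111 → 0, fb=0
24: 0100111110 → 0, fb=0
25: 1001111100 → 1, fb=0
26: 0011111000 → 0, fb=1
27: 0111110001 → 0, fb=1
28: 1111100011 → 1, fb=0
29: 1111000110 → 1, fb=0
30: 1110001100 → 1, fb=1
31: 1100011001 → 1, fb=1
32: 1000110011 → 1, fb=1
33: 0001100111 → 0, fb=1
34: 0011001111 → 0, fb=1
35: 0110011111 → 0, fb=0
36: 1100111110 → 1, fb=1
37: 1001111101 → 1, fb=0
38: 0011111010 → 0, fb=1
39: 0111110101 → 0, fb=1
40: 1111101011 → 1, fb=0
41: 1111010110 → 1, fb=0
42: 1110101100 → 1, fb=1
43: 1101011001 → 1, fb=0
44: 1010110010 → 1, fb=1
45: 0101100101 → 0, fb=1
46: 1011001011 → 1, fb=0
47: 0110010110 → 0, fb=0
48: 1100101100 → 1, fb=1
49: 1001011001 → 1, fb=0
50: 0010110010 → 0, fb=0
51: 0101100100 → 0, fb=1
52: 1011001001 → 1, fb=0
53: 0110010010 → 0, fb=0
54: 1100100100 → 1, fb=1
55: 1001001001 → 1, fb=0
56: 0010010010 → 0, fb=0
57: 0100100100 → 0, fb=0
58: 1001001000 → 1, fb=0
59: 0010010000 → 0, fb=0
60: 0100100000 → 0, fb=0
61: 1001000000 → 1, fb=0
62: 0010000000 → 0, fb=0
63: 0100000000 → 0, fb=0
64: 1000000000 → 1, fb=1
65: 0000000001 → 0, fb=0
66: 0000000010 → 0, fb=0
67: 0000000100 → 0, fb=0
68: 0000001000 → 0, fb=0
69: 0000010000 → 0, fb=0
70: 0000100000 → 0, fb=0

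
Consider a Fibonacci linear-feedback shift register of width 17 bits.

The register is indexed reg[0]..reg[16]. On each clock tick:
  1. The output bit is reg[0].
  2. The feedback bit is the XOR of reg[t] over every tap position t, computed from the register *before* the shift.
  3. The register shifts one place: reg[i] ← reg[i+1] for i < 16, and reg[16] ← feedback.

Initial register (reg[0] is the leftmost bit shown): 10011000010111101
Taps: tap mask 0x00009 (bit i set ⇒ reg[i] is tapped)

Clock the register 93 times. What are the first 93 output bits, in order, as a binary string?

100110000101111010101101010101011110001111111101011111100000101101000111001010001011111100110

step | reg (before) | out | fb
   0 | 10011000010111101 | 1 | 0
   1 | 00110000101111010 | 0 | 1
   2 | 01100001011110101 | 0 | 0
   3 | 11000010111101010 | 1 | 1
   4 | 10000101111010101 | 1 | 1
   5 | 00001011110101011 | 0 | 0
   6 | 00010111101010110 | 0 | 1
   7 | 00101111010101101 | 0 | 0
   8 | 01011110101011010 | 0 | 1
   9 | 10111101010110101 | 1 | 0
  10 | 01111010101101010 | 0 | 1
  11 | 11110101011010101 | 1 | 0
  12 | 11101010110101010 | 1 | 1
  13 | 11010101101010101 | 1 | 0
  14 | 10101011010101010 | 1 | 1
  15 | 01010110101010101 | 0 | 1
  16 | 10101101010101011 | 1 | 1
  17 | 01011010101010111 | 0 | 1
  18 | 10110101010101111 | 1 | 0
  19 | 01101010101011110 | 0 | 0
  20 | 11010101010111100 | 1 | 0
  21 | 10101010101111000 | 1 | 1
  22 | 01010101011110001 | 0 | 1
  23 | 10101010111100011 | 1 | 1
  24 | 01010101111000111 | 0 | 1
  25 | 10101011110001111 | 1 | 1
  26 | 01010111100011111 | 0 | 1
  27 | 10101111000111111 | 1 | 1
  28 | 01011110001111111 | 0 | 1
  29 | 10111100011111111 | 1 | 0
  30 | 01111000111111110 | 0 | 1
  31 | 11110001111111101 | 1 | 0
  32 | 11100011111111010 | 1 | 1
  33 | 11000111111110101 | 1 | 1
  34 | 10001111111101011 | 1 | 1
  35 | 00011111111010111 | 0 | 1
  36 | 00111111110101111 | 0 | 1
  37 | 01111111101011111 | 0 | 1
  38 | 11111111010111111 | 1 | 0
  39 | 11111110101111110 | 1 | 0
  40 | 11111101011111100 | 1 | 0
  41 | 11111010111111000 | 1 | 0
  42 | 11110101111110000 | 1 | 0
  43 | 11101011111100000 | 1 | 1
  44 | 11010111111000001 | 1 | 0
  45 | 10101111110000010 | 1 | 1
  46 | 01011111100000101 | 0 | 1
  47 | 10111111000001011 | 1 | 0
  48 | 01111110000010110 | 0 | 1
  49 | 11111100000101101 | 1 | 0
  50 | 11111000001011010 | 1 | 0
  51 | 11110000010110100 | 1 | 0
  52 | 11100000101101000 | 1 | 1
  53 | 11000001011010001 | 1 | 1
  54 | 10000010110100011 | 1 | 1
  55 | 00000101101000111 | 0 | 0
  56 | 00001011010001110 | 0 | 0
  57 | 00010110100011100 | 0 | 1
  58 | 00101101000111001 | 0 | 0
  59 | 01011010001110010 | 0 | 1
  60 | 10110100011100101 | 1 | 0
  61 | 01101000111001010 | 0 | 0
  62 | 11010001110010100 | 1 | 0
  63 | 10100011100101000 | 1 | 1
  64 | 01000111001010001 | 0 | 0
  65 | 10001110010100010 | 1 | 1
  66 | 00011100101000101 | 0 | 1
  67 | 00111001010001011 | 0 | 1
  68 | 01110010100010111 | 0 | 1
  69 | 11100101000101111 | 1 | 1
  70 | 11001010001011111 | 1 | 1
  71 | 10010100010111111 | 1 | 0
  72 | 00101000101111110 | 0 | 0
  73 | 01010001011111100 | 0 | 1
  74 | 10100010111111001 | 1 | 1
  75 | 01000101111110011 | 0 | 0
  76 | 10001011111100110 | 1 | 1
  77 | 00010111111001101 | 0 | 1
  78 | 00101111110011011 | 0 | 0
  79 | 01011111100110110 | 0 | 1
  80 | 10111111001101101 | 1 | 0
  81 | 01111110011011010 | 0 | 1
  82 | 11111100110110101 | 1 | 0
  83 | 11111001101101010 | 1 | 0
  84 | 11110011011010100 | 1 | 0
  85 | 11100110110101000 | 1 | 1
  86 | 11001101101010001 | 1 | 1
  87 | 10011011010100011 | 1 | 0
  88 | 00110110101000110 | 0 | 1
  89 | 01101101010001101 | 0 | 0
  90 | 11011010100011010 | 1 | 0
  91 | 10110101000110100 | 1 | 0
  92 | 01101010001101000 | 0 | 0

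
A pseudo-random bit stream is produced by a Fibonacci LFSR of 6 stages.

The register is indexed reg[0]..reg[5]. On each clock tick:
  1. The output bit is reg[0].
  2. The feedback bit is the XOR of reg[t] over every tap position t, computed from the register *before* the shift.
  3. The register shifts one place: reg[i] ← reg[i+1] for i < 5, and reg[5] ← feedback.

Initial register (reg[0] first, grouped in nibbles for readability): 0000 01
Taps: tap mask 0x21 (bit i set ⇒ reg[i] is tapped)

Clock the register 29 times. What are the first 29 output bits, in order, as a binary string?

step | reg (before) | out | fb
   0 | 000001 | 0 | 1
   1 | 000011 | 0 | 1
   2 | 000111 | 0 | 1
   3 | 001111 | 0 | 1
   4 | 011111 | 0 | 1
   5 | 111111 | 1 | 0
   6 | 111110 | 1 | 1
   7 | 111101 | 1 | 0
   8 | 111010 | 1 | 1
   9 | 110101 | 1 | 0
  10 | 101010 | 1 | 1
  11 | 010101 | 0 | 1
  12 | 101011 | 1 | 0
  13 | 010110 | 0 | 0
  14 | 101100 | 1 | 1
  15 | 011001 | 0 | 1
  16 | 110011 | 1 | 0
  17 | 100110 | 1 | 1
  18 | 001101 | 0 | 1
  19 | 011011 | 0 | 1
  20 | 110111 | 1 | 0
  21 | 101110 | 1 | 1
  22 | 011101 | 0 | 1
  23 | 111011 | 1 | 0
  24 | 110110 | 1 | 1
  25 | 101101 | 1 | 0
  26 | 011010 | 0 | 0
  27 | 110100 | 1 | 1
  28 | 101001 | 1 | 0

00000111111010101100110111011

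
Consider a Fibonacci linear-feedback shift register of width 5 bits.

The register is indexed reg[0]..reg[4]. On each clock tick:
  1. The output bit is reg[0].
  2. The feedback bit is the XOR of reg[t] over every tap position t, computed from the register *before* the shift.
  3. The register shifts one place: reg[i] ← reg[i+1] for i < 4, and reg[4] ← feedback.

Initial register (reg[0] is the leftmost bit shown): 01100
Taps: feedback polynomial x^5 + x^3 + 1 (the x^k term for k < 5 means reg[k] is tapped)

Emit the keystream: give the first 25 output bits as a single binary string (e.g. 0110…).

0110001111100110100100001

tick  register→output (feedback)
  0  01100→0 (0)
  1  11000→1 (1)
  2  10001→1 (1)
  3  00011→0 (1)
  4  00111→0 (1)
  5  01111→0 (1)
  6  11111→1 (0)
  7  11110→1 (0)
  8  11100→1 (1)
  9  11001→1 (1)
 10  10011→1 (0)
 11  00110→0 (1)
 12  01101→0 (0)
 13  11010→1 (0)
 14  10100→1 (1)
 15  01001→0 (0)
 16  10010→1 (0)
 17  00100→0 (0)
 18  01000→0 (0)
 19  10000→1 (1)
 20  00001→0 (0)
 21  00010→0 (1)
 22  00101→0 (0)
 23  01010→0 (1)
 24  10101→1 (1)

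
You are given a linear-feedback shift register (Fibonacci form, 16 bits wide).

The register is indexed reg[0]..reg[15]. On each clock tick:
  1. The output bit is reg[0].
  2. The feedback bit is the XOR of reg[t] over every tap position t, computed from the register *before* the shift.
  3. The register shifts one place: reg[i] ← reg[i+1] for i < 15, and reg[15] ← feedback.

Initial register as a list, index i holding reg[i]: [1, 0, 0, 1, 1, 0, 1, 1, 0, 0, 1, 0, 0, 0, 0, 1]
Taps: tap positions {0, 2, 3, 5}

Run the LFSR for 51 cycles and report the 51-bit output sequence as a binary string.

100110110010000101001010100001110110010001001101010

step | reg (before) | out | fb
   0 | 1001101100100001 | 1 | 0
   1 | 0011011001000010 | 0 | 1
   2 | 0110110010000101 | 0 | 0
   3 | 1101100100001010 | 1 | 0
   4 | 1011001000010100 | 1 | 1
   5 | 0110010000101001 | 0 | 0
   6 | 1100100001010010 | 1 | 1
   7 | 1001000010100101 | 1 | 0
   8 | 0010000101001010 | 0 | 1
   9 | 0100001010010101 | 0 | 0
  10 | 1000010100101010 | 1 | 0
  11 | 0000101001010100 | 0 | 0
  12 | 0001010010101000 | 0 | 0
  13 | 0010100101010000 | 0 | 1
  14 | 0101001010100001 | 0 | 1
  15 | 1010010101000011 | 1 | 1
  16 | 0100101010000111 | 0 | 0
  17 | 1001010100001110 | 1 | 1
  18 | 0010101000011101 | 0 | 1
  19 | 0101010000111011 | 0 | 0
  20 | 1010100001110110 | 1 | 0
  21 | 0101000011101100 | 0 | 1
  22 | 1010000111011001 | 1 | 0
  23 | 0100001110110010 | 0 | 0
  24 | 1000011101100100 | 1 | 0
  25 | 0000111011001000 | 0 | 1
  26 | 0001110110010001 | 0 | 0
  27 | 0011101100100010 | 0 | 0
  28 | 0111011001000100 | 0 | 1
  29 | 1110110010001001 | 1 | 1
  30 | 1101100100010011 | 1 | 0
  31 | 1011001000100110 | 1 | 1
  32 | 0110010001001101 | 0 | 0
  33 | 1100100010011010 | 1 | 1
  34 | 1001000100110101 | 1 | 0
  35 | 0010001001101010 | 0 | 1
  36 | 0100010011010101 | 0 | 1
  37 | 1000100110101011 | 1 | 1
  38 | 0001001101010111 | 0 | 1
  39 | 0010011010101111 | 0 | 0
  40 | 0100110101011110 | 0 | 1
  41 | 1001101010111101 | 1 | 0
  42 | 0011010101111010 | 0 | 1
  43 | 0110101011110101 | 0 | 1
  44 | 1101010111101011 | 1 | 1
  45 | 1010101111010111 | 1 | 0
  46 | 0101011110101110 | 0 | 0
  47 | 1010111101011100 | 1 | 1
  48 | 0101111010111001 | 0 | 0
  49 | 1011110101110010 | 1 | 0
  50 | 0111101011100100 | 0 | 0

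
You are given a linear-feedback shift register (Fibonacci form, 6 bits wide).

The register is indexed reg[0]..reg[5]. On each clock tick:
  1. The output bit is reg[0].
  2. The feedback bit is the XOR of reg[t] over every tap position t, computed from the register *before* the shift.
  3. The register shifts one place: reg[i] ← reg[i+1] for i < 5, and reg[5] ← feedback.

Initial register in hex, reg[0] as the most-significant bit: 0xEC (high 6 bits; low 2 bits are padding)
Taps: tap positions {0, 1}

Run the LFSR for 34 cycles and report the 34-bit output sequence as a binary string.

1110110011010101111110000010000110

k : reg_k → out_k, fb_k
0: 111011 → 1, fb=0
1: 110110 → 1, fb=0
2: 101100 → 1, fb=1
3: 011001 → 0, fb=1
4: 110011 → 1, fb=0
5: 100110 → 1, fb=1
6: 001101 → 0, fb=0
7: 011010 → 0, fb=1
8: 110101 → 1, fb=0
9: 101010 → 1, fb=1
10: 010101 → 0, fb=1
11: 101011 → 1, fb=1
12: 010111 → 0, fb=1
13: 101111 → 1, fb=1
14: 011111 → 0, fb=1
15: 111111 → 1, fb=0
16: 111110 → 1, fb=0
17: 111100 → 1, fb=0
18: 111000 → 1, fb=0
19: 110000 → 1, fb=0
20: 100000 → 1, fb=1
21: 000001 → 0, fb=0
22: 000010 → 0, fb=0
23: 000100 → 0, fb=0
24: 001000 → 0, fb=0
25: 010000 → 0, fb=1
26: 100001 → 1, fb=1
27: 000011 → 0, fb=0
28: 000110 → 0, fb=0
29: 001100 → 0, fb=0
30: 011000 → 0, fb=1
31: 110001 → 1, fb=0
32: 100010 → 1, fb=1
33: 000101 → 0, fb=0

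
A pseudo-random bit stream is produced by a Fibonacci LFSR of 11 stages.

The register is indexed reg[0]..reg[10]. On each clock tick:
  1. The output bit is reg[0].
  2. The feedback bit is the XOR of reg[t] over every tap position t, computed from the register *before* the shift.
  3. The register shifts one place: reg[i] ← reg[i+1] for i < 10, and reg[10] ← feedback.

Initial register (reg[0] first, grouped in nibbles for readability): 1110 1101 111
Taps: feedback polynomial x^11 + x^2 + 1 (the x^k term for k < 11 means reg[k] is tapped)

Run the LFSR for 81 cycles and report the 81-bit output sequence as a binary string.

step | reg (before) | out | fb
   0 | 11101101111 | 1 | 0
   1 | 11011011110 | 1 | 1
   2 | 10110111101 | 1 | 0
   3 | 01101111010 | 0 | 1
   4 | 11011110101 | 1 | 1
   5 | 10111101011 | 1 | 0
   6 | 01111010110 | 0 | 1
   7 | 11110101101 | 1 | 0
   8 | 11101011010 | 1 | 0
   9 | 11010110100 | 1 | 1
  10 | 10101101001 | 1 | 0
  11 | 01011010010 | 0 | 0
  12 | 10110100100 | 1 | 0
  13 | 01101001000 | 0 | 1
  14 | 11010010001 | 1 | 1
  15 | 10100100011 | 1 | 0
  16 | 01001000110 | 0 | 0
  17 | 10010001100 | 1 | 1
  18 | 00100011001 | 0 | 1
  19 | 01000110011 | 0 | 0
  20 | 10001100110 | 1 | 1
  21 | 00011001101 | 0 | 0
  22 | 00110011010 | 0 | 1
  23 | 01100110101 | 0 | 1
  24 | 11001101011 | 1 | 1
  25 | 10011010111 | 1 | 1
  26 | 00110101111 | 0 | 1
  27 | 01101011111 | 0 | 1
  28 | 11010111111 | 1 | 1
  29 | 10101111111 | 1 | 0
  30 | 01011111110 | 0 | 0
  31 | 10111111100 | 1 | 0
  32 | 01111111000 | 0 | 1
  33 | 11111110001 | 1 | 0
  34 | 11111100010 | 1 | 0
  35 | 11111000100 | 1 | 0
  36 | 11110001000 | 1 | 0
  37 | 11100010000 | 1 | 0
  38 | 11000100000 | 1 | 1
  39 | 10001000001 | 1 | 1
  40 | 00010000011 | 0 | 0
  41 | 00100000110 | 0 | 1
  42 | 01000001101 | 0 | 0
  43 | 10000011010 | 1 | 1
  44 | 00000110101 | 0 | 0
  45 | 00001101010 | 0 | 0
  46 | 00011010100 | 0 | 0
  47 | 00110101000 | 0 | 1
  48 | 01101010001 | 0 | 1
  49 | 11010100011 | 1 | 1
  50 | 10101000111 | 1 | 0
  51 | 01010001110 | 0 | 0
  52 | 10100011100 | 1 | 0
  53 | 01000111000 | 0 | 0
  54 | 10001110000 | 1 | 1
  55 | 00011100001 | 0 | 0
  56 | 00111000010 | 0 | 1
  57 | 01110000101 | 0 | 1
  58 | 11100001011 | 1 | 0
  59 | 11000010110 | 1 | 1
  60 | 10000101101 | 1 | 1
  61 | 00001011011 | 0 | 0
  62 | 00010110110 | 0 | 0
  63 | 00101101100 | 0 | 1
  64 | 01011011001 | 0 | 0
  65 | 10110110010 | 1 | 0
  66 | 01101100100 | 0 | 1
  67 | 11011001001 | 1 | 1
  68 | 10110010011 | 1 | 0
  69 | 01100100110 | 0 | 1
  70 | 11001001101 | 1 | 1
  71 | 10010011011 | 1 | 1
  72 | 00100110111 | 0 | 1
  73 | 01001101111 | 0 | 0
  74 | 10011011110 | 1 | 1
  75 | 00110111101 | 0 | 1
  76 | 01101111011 | 0 | 1
  77 | 11011110111 | 1 | 1
  78 | 10111101111 | 1 | 0
  79 | 01111011110 | 0 | 1
  80 | 11110111101 | 1 | 0

111011011110101101001000110011010111111100010000011010100011100001011011001001101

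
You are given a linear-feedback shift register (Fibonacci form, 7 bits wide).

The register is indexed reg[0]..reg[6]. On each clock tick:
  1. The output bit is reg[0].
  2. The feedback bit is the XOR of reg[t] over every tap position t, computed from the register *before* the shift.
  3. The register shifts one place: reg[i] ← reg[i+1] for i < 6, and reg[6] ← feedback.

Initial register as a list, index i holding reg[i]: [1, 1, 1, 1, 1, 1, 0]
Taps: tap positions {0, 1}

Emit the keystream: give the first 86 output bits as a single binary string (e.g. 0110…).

11111100000010000011000010100011110010001011001110101001111101000011100010010011011010

k : reg_k → out_k, fb_k
0: 1111110 → 1, fb=0
1: 1111100 → 1, fb=0
2: 1111000 → 1, fb=0
3: 1110000 → 1, fb=0
4: 1100000 → 1, fb=0
5: 1000000 → 1, fb=1
6: 0000001 → 0, fb=0
7: 0000010 → 0, fb=0
8: 0000100 → 0, fb=0
9: 0001000 → 0, fb=0
10: 0010000 → 0, fb=0
11: 0100000 → 0, fb=1
12: 1000001 → 1, fb=1
13: 0000011 → 0, fb=0
14: 0000110 → 0, fb=0
15: 0001100 → 0, fb=0
16: 0011000 → 0, fb=0
17: 0110000 → 0, fb=1
18: 1100001 → 1, fb=0
19: 1000010 → 1, fb=1
20: 0000101 → 0, fb=0
21: 0001010 → 0, fb=0
22: 0010100 → 0, fb=0
23: 0101000 → 0, fb=1
24: 1010001 → 1, fb=1
25: 0100011 → 0, fb=1
26: 1000111 → 1, fb=1
27: 0001111 → 0, fb=0
28: 0011110 → 0, fb=0
29: 0111100 → 0, fb=1
30: 1111001 → 1, fb=0
31: 1110010 → 1, fb=0
32: 1100100 → 1, fb=0
33: 1001000 → 1, fb=1
34: 0010001 → 0, fb=0
35: 0100010 → 0, fb=1
36: 1000101 → 1, fb=1
37: 0001011 → 0, fb=0
38: 0010110 → 0, fb=0
39: 0101100 → 0, fb=1
40: 1011001 → 1, fb=1
41: 0110011 → 0, fb=1
42: 1100111 → 1, fb=0
43: 1001110 → 1, fb=1
44: 0011101 → 0, fb=0
45: 0111010 → 0, fb=1
46: 1110101 → 1, fb=0
47: 1101010 → 1, fb=0
48: 1010100 → 1, fb=1
49: 0101001 → 0, fb=1
50: 1010011 → 1, fb=1
51: 0100111 → 0, fb=1
52: 1001111 → 1, fb=1
53: 0011111 → 0, fb=0
54: 0111110 → 0, fb=1
55: 1111101 → 1, fb=0
56: 1111010 → 1, fb=0
57: 1110100 → 1, fb=0
58: 1101000 → 1, fb=0
59: 1010000 → 1, fb=1
60: 0100001 → 0, fb=1
61: 1000011 → 1, fb=1
62: 0000111 → 0, fb=0
63: 0001110 → 0, fb=0
64: 0011100 → 0, fb=0
65: 0111000 → 0, fb=1
66: 1110001 → 1, fb=0
67: 1100010 → 1, fb=0
68: 1000100 → 1, fb=1
69: 0001001 → 0, fb=0
70: 0010010 → 0, fb=0
71: 0100100 → 0, fb=1
72: 1001001 → 1, fb=1
73: 0010011 → 0, fb=0
74: 0100110 → 0, fb=1
75: 1001101 → 1, fb=1
76: 0011011 → 0, fb=0
77: 0110110 → 0, fb=1
78: 1101101 → 1, fb=0
79: 1011010 → 1, fb=1
80: 0110101 → 0, fb=1
81: 1101011 → 1, fb=0
82: 1010110 → 1, fb=1
83: 0101101 → 0, fb=1
84: 1011011 → 1, fb=1
85: 0110111 → 0, fb=1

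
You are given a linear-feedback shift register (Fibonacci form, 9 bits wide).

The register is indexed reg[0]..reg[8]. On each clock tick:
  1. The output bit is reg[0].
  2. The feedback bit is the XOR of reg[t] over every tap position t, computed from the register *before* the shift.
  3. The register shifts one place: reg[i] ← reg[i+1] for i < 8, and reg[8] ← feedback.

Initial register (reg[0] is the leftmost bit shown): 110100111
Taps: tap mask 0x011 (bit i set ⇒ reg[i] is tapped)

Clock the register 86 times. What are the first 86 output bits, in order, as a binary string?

tick  register→output (feedback)
  0  110100111→1 (1)
  1  101001111→1 (1)
  2  010011111→0 (1)
  3  100111111→1 (0)
  4  001111110→0 (1)
  5  011111101→0 (1)
  6  111111011→1 (0)
  7  111110110→1 (0)
  8  111101100→1 (1)
  9  111011001→1 (0)
 10  110110010→1 (0)
 11  101100100→1 (1)
 12  011001001→0 (0)
 13  110010010→1 (0)
 14  100100100→1 (1)
 15  001001001→0 (0)
 16  010010010→0 (1)
 17  100100101→1 (1)
 18  001001011→0 (0)
 19  010010110→0 (1)
 20  100101101→1 (1)
 21  001011011→0 (1)
 22  010110111→0 (1)
 23  101101111→1 (1)
 24  011011111→0 (1)
 25  110111111→1 (0)
 26  101111110→1 (0)
 27  011111100→0 (1)
 28  111111001→1 (0)
 29  111110010→1 (0)
 30  111100100→1 (1)
 31  111001001→1 (1)
 32  110010011→1 (0)
 33  100100110→1 (1)
 34  001001101→0 (0)
 35  010011010→0 (1)
 36  100110101→1 (0)
 37  001101010→0 (0)
 38  011010100→0 (1)
 39  110101001→1 (1)
 40  101010011→1 (0)
 41  010100110→0 (0)
 42  101001100→1 (1)
 43  010011001→0 (1)
 44  100110011→1 (0)
 45  001100110→0 (0)
 46  011001100→0 (0)
 47  110011000→1 (0)
 48  100110000→1 (0)
 49  001100000→0 (0)
 50  011000000→0 (0)
 51  110000000→1 (1)
 52  100000001→1 (1)
 53  000000011→0 (0)
 54  000000110→0 (0)
 55  000001100→0 (0)
 56  000011000→0 (1)
 57  000110001→0 (1)
 58  001100011→0 (0)
 59  011000110→0 (0)
 60  110001100→1 (1)
 61  100011001→1 (0)
 62  000110010→0 (1)
 63  001100101→0 (0)
 64  011001010→0 (0)
 65  110010100→1 (0)
 66  100101000→1 (1)
 67  001010001→0 (1)
 68  010100011→0 (0)
 69  101000110→1 (1)
 70  010001101→0 (0)
 71  100011010→1 (0)
 72  000110100→0 (1)
 73  001101001→0 (0)
 74  011010010→0 (1)
 75  110100101→1 (1)
 76  101001011→1 (1)
 77  010010111→0 (1)
 78  100101111→1 (1)
 79  001011111→0 (1)
 80  010111111→0 (1)
 81  101111111→1 (0)
 82  011111110→0 (1)
 83  111111101→1 (0)
 84  111111010→1 (0)
 85  111110100→1 (0)

11010011111101100100100101101111110010011010100110011000000011000110010100011010010111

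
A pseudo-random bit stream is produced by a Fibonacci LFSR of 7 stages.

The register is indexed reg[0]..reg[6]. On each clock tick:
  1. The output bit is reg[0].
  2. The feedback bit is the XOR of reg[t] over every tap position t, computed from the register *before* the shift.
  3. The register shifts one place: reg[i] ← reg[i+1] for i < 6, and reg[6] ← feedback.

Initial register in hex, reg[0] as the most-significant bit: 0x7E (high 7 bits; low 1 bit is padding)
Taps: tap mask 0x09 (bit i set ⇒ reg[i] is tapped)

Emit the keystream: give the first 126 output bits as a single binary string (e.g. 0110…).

k : reg_k → out_k, fb_k
0: 0111111 → 0, fb=1
1: 1111111 → 1, fb=0
2: 1111110 → 1, fb=0
3: 1111100 → 1, fb=0
4: 1111000 → 1, fb=0
5: 1110000 → 1, fb=1
6: 1100001 → 1, fb=1
7: 1000011 → 1, fb=1
8: 0000111 → 0, fb=0
9: 0001110 → 0, fb=1
10: 0011101 → 0, fb=1
11: 0111011 → 0, fb=1
12: 1110111 → 1, fb=1
13: 1101111 → 1, fb=0
14: 1011110 → 1, fb=0
15: 0111100 → 0, fb=1
16: 1111001 → 1, fb=0
17: 1110010 → 1, fb=1
18: 1100101 → 1, fb=1
19: 1001011 → 1, fb=0
20: 0010110 → 0, fb=0
21: 0101100 → 0, fb=1
22: 1011001 → 1, fb=0
23: 0110010 → 0, fb=0
24: 1100100 → 1, fb=1
25: 1001001 → 1, fb=0
26: 0010010 → 0, fb=0
27: 0100100 → 0, fb=0
28: 1001000 → 1, fb=0
29: 0010000 → 0, fb=0
30: 0100000 → 0, fb=0
31: 1000000 → 1, fb=1
32: 0000001 → 0, fb=0
33: 0000010 → 0, fb=0
34: 0000100 → 0, fb=0
35: 0001000 → 0, fb=1
36: 0010001 → 0, fb=0
37: 0100010 → 0, fb=0
38: 1000100 → 1, fb=1
39: 0001001 → 0, fb=1
40: 0010011 → 0, fb=0
41: 0100110 → 0, fb=0
42: 1001100 → 1, fb=0
43: 0011000 → 0, fb=1
44: 0110001 → 0, fb=0
45: 1100010 → 1, fb=1
46: 1000101 → 1, fb=1
47: 0001011 → 0, fb=1
48: 0010111 → 0, fb=0
49: 0101110 → 0, fb=1
50: 1011101 → 1, fb=0
51: 0111010 → 0, fb=1
52: 1110101 → 1, fb=1
53: 1101011 → 1, fb=0
54: 1010110 → 1, fb=1
55: 0101101 → 0, fb=1
56: 1011011 → 1, fb=0
57: 0110110 → 0, fb=0
58: 1101100 → 1, fb=0
59: 1011000 → 1, fb=0
60: 0110000 → 0, fb=0
61: 1100000 → 1, fb=1
62: 1000001 → 1, fb=1
63: 0000011 → 0, fb=0
64: 0000110 → 0, fb=0
65: 0001100 → 0, fb=1
66: 0011001 → 0, fb=1
67: 0110011 → 0, fb=0
68: 1100110 → 1, fb=1
69: 1001101 → 1, fb=0
70: 0011010 → 0, fb=1
71: 0110101 → 0, fb=0
72: 1101010 → 1, fb=0
73: 1010100 → 1, fb=1
74: 0101001 → 0, fb=1
75: 1010011 → 1, fb=1
76: 0100111 → 0, fb=0
77: 1001110 → 1, fb=0
78: 0011100 → 0, fb=1
79: 0111001 → 0, fb=1
80: 1110011 → 1, fb=1
81: 1100111 → 1, fb=1
82: 1001111 → 1, fb=0
83: 0011110 → 0, fb=1
84: 0111101 → 0, fb=1
85: 1111011 → 1, fb=0
86: 1110110 → 1, fb=1
87: 1101101 → 1, fb=0
88: 1011010 → 1, fb=0
89: 0110100 → 0, fb=0
90: 1101000 → 1, fb=0
91: 1010000 → 1, fb=1
92: 0100001 → 0, fb=0
93: 1000010 → 1, fb=1
94: 0000101 → 0, fb=0
95: 0001010 → 0, fb=1
96: 0010101 → 0, fb=0
97: 0101010 → 0, fb=1
98: 1010101 → 1, fb=1
99: 0101011 → 0, fb=1
100: 1010111 → 1, fb=1
101: 0101111 → 0, fb=1
102: 1011111 → 1, fb=0
103: 0111110 → 0, fb=1
104: 1111101 → 1, fb=0
105: 1111010 → 1, fb=0
106: 1110100 → 1, fb=1
107: 1101001 → 1, fb=0
108: 1010010 → 1, fb=1
109: 0100101 → 0, fb=0
110: 1001010 → 1, fb=0
111: 0010100 → 0, fb=0
112: 0101000 → 0, fb=1
113: 1010001 → 1, fb=1
114: 0100011 → 0, fb=0
115: 1000110 → 1, fb=1
116: 0001101 → 0, fb=1
117: 0011011 → 0, fb=1
118: 0110111 → 0, fb=0
119: 1101110 → 1, fb=0
120: 1011100 → 1, fb=0
121: 0111000 → 0, fb=1
122: 1110001 → 1, fb=1
123: 1100011 → 1, fb=1
124: 1000111 → 1, fb=1
125: 0001111 → 0, fb=1

011111110000111011110010110010010000001000100110001011101011011000001100110101001110011110110100001010101111101001010001101110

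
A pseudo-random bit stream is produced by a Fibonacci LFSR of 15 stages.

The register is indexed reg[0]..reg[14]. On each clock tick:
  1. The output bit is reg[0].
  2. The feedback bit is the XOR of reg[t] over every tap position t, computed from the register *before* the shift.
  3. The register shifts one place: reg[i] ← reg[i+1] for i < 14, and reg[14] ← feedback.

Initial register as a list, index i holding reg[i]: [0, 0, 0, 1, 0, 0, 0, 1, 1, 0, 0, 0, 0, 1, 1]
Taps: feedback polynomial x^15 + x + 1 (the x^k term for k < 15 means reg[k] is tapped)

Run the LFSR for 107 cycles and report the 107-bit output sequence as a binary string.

tick  register→output (feedback)
  0  000100011000011→0 (0)
  1  001000110000110→0 (0)
  2  010001100001100→0 (1)
  3  100011000011001→1 (1)
  4  000110000110011→0 (0)
  5  001100001100110→0 (0)
  6  011000011001100→0 (1)
  7  110000110011001→1 (0)
  8  100001100110010→1 (1)
  9  000011001100101→0 (0)
 10  000110011001010→0 (0)
 11  001100110010100→0 (0)
 12  011001100101000→0 (1)
 13  110011001010001→1 (0)
 14  100110010100010→1 (1)
 15  001100101000101→0 (0)
 16  011001010001010→0 (1)
 17  110010100010101→1 (0)
 18  100101000101010→1 (1)
 19  001010001010101→0 (0)
 20  010100010101010→0 (1)
 21  101000101010101→1 (1)
 22  010001010101011→0 (1)
 23  100010101010111→1 (1)
 24  000101010101111→0 (0)
 25  001010101011110→0 (0)
 26  010101010111100→0 (1)
 27  101010101111001→1 (1)
 28  010101011110011→0 (1)
 29  101010111100111→1 (1)
 30  010101111001111→0 (1)
 31  101011110011111→1 (1)
 32  010111100111111→0 (1)
 33  101111001111111→1 (1)
 34  011110011111111→0 (1)
 35  111100111111111→1 (0)
 36  111001111111110→1 (0)
 37  110011111111100→1 (0)
 38  100111111111000→1 (1)
 39  001111111110001→0 (0)
 40  011111111100010→0 (1)
 41  111111111000101→1 (0)
 42  111111110001010→1 (0)
 43  111111100010100→1 (0)
 44  111111000101000→1 (0)
 45  111110001010000→1 (0)
 46  111100010100000→1 (0)
 47  111000101000000→1 (0)
 48  110001010000000→1 (0)
 49  100010100000000→1 (1)
 50  000101000000001→0 (0)
 51  001010000000010→0 (0)
 52  010100000000100→0 (1)
 53  101000000001001→1 (1)
 54  010000000010011→0 (1)
 55  100000000100111→1 (1)
 56  000000001001111→0 (0)
 57  000000010011110→0 (0)
 58  000000100111100→0 (0)
 59  000001001111000→0 (0)
 60  000010011110000→0 (0)
 61  000100111100000→0 (0)
 62  001001111000000→0 (0)
 63  010011110000000→0 (1)
 64  100111100000001→1 (1)
 65  001111000000011→0 (0)
 66  011110000000110→0 (1)
 67  111100000001101→1 (0)
 68  111000000011010→1 (0)
 69  110000000110100→1 (0)
 70  100000001101000→1 (1)
 71  000000011010001→0 (0)
 72  000000110100010→0 (0)
 73  000001101000100→0 (0)
 74  000011010001000→0 (0)
 75  000110100010000→0 (0)
 76  001101000100000→0 (0)
 77  011010001000000→0 (1)
 78  110100010000001→1 (0)
 79  101000100000010→1 (1)
 80  010001000000101→0 (1)
 81  100010000001011→1 (1)
 82  000100000010111→0 (0)
 83  001000000101110→0 (0)
 84  010000001011100→0 (1)
 85  100000010111001→1 (1)
 86  000000101110011→0 (0)
 87  000001011100110→0 (0)
 88  000010111001100→0 (0)
 89  000101110011000→0 (0)
 90  001011100110000→0 (0)
 91  010111001100000→0 (1)
 92  101110011000001→1 (1)
 93  011100110000011→0 (1)
 94  111001100000111→1 (0)
 95  110011000001110→1 (0)
 96  100110000011100→1 (1)
 97  001100000111001→0 (0)
 98  011000001110010→0 (1)
 99  110000011100101→1 (0)
100  100000111001010→1 (1)
101  000001110010101→0 (0)
102  000011100101010→0 (0)
103  000111001010100→0 (0)
104  001110010101000→0 (0)
105  011100101010000→0 (1)
106  111001010100001→1 (0)

00010001100001100110010100010101010111100111111111000101000000001001111000000011010001000000101110011000001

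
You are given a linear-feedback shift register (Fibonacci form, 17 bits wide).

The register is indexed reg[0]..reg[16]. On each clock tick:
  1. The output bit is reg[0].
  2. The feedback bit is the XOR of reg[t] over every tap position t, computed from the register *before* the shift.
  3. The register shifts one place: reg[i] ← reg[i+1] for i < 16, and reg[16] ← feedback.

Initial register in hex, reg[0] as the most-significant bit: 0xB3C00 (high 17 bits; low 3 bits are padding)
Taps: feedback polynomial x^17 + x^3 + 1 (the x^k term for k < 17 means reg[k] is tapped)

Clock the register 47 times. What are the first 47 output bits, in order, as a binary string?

10110011110000000001011011100000010100001111000

tick  register→output (feedback)
  0  10110011110000000→1 (0)
  1  01100111100000000→0 (0)
  2  11001111000000000→1 (1)
  3  10011110000000001→1 (0)
  4  00111100000000010→0 (1)
  5  01111000000000101→0 (1)
  6  11110000000001011→1 (0)
  7  11100000000010110→1 (1)
  8  11000000000101101→1 (1)
  9  10000000001011011→1 (1)
 10  00000000010110111→0 (0)
 11  00000000101101110→0 (0)
 12  00000001011011100→0 (0)
 13  00000010110111000→0 (0)
 14  00000101101110000→0 (0)
 15  00001011011100000→0 (0)
 16  00010110111000000→0 (1)
 17  00101101110000001→0 (0)
 18  01011011100000010→0 (1)
 19  10110111000000101→1 (0)
 20  01101110000001010→0 (0)
 21  11011100000010100→1 (0)
 22  10111000000101000→1 (0)
 23  01110000001010000→0 (1)
 24  11100000010100001→1 (1)
 25  11000000101000011→1 (1)
 26  10000001010000111→1 (1)
 27  00000010100001111→0 (0)
 28  00000101000011110→0 (0)
 29  00001010000111100→0 (0)
 30  00010100001111000→0 (1)
 31  00101000011110001→0 (0)
 32  01010000111100010→0 (1)
 33  10100001111000101→1 (1)
 34  01000011110001011→0 (0)
 35  10000111100010110→1 (1)
 36  00001111000101101→0 (0)
 37  00011110001011010→0 (1)
 38  00111100010110101→0 (1)
 39  01111000101101011→0 (1)
 40  11110001011010111→1 (0)
 41  11100010110101110→1 (1)
 42  11000101101011101→1 (1)
 43  10001011010111011→1 (1)
 44  00010110101110111→0 (1)
 45  00101101011101111→0 (0)
 46  01011010111011110→0 (1)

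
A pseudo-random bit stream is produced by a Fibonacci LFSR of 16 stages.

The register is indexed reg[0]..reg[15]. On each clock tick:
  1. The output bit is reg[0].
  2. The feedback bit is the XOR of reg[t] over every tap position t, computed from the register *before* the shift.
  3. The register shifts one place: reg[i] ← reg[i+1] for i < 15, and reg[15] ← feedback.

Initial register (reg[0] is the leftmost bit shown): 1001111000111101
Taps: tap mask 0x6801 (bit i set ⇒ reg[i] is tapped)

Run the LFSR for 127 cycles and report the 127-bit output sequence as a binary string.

1001111000111101101011011000000111100111101000001100101000111000000010010001011110101011110000011110000011100010001110000010110

tick  register→output (feedback)
  0  1001111000111101→1 (1)
  1  0011110001111011→0 (0)
  2  0111100011110110→0 (1)
  3  1111000111101101→1 (0)
  4  1110001111011010→1 (1)
  5  1100011110110101→1 (1)
  6  1000111101101011→1 (0)
  7  0001111011010110→0 (1)
  8  0011110110101101→0 (1)
  9  0111101101011011→0 (0)
 10  1111011010110110→1 (0)
 11  1110110101101100→1 (0)
 12  1101101011011000→1 (0)
 13  1011010110110000→1 (0)
 14  0110101101100000→0 (0)
 15  1101011011000000→1 (1)
 16  1010110110000001→1 (1)
 17  0101101100000011→0 (1)
 18  1011011000000111→1 (1)
 19  0110110000001111→0 (0)
 20  1101100000011110→1 (0)
 21  1011000000111100→1 (1)
 22  0110000001111001→0 (1)
 23  1100000011110011→1 (1)
 24  1000000111100111→1 (1)
 25  0000001111001111→0 (0)
 26  0000011110011110→0 (1)
 27  0000111100111101→0 (0)
 28  0001111001111010→0 (0)
 29  0011110011110100→0 (0)
 30  0111100111101000→0 (0)
 31  1111001111010000→1 (0)
 32  1110011110100000→1 (1)
 33  1100111101000001→1 (1)
 34  1001111010000011→1 (0)
 35  0011110100000110→0 (0)
 36  0111101000001100→0 (1)
 37  1111010000011001→1 (0)
 38  1110100000110010→1 (1)
 39  1101000001100101→1 (0)
 40  1010000011001010→1 (0)
 41  0100000110010100→0 (0)
 42  1000001100101000→1 (1)
 43  0000011001010001→0 (1)
 44  0000110010100011→0 (1)
 45  0001100101000111→0 (0)
 46  0011001010001110→0 (0)
 47  0110010100011100→0 (0)
 48  1100101000111000→1 (0)
 49  1001010001110000→1 (0)
 50  0010100011100000→0 (0)
 51  0101000111000000→0 (0)
 52  1010001110000000→1 (1)
 53  0100011100000001→0 (0)
 54  1000111000000010→1 (0)
 55  0001110000000100→0 (1)
 56  0011100000001001→0 (0)
 57  0111000000010010→0 (0)
 58  1110000000100100→1 (0)
 59  1100000001001000→1 (1)
 60  1000000010010001→1 (0)
 61  0000000100100010→0 (1)
 62  0000001001000101→0 (1)
 63  0000010010001011→0 (1)
 64  0000100100010111→0 (1)
 65  0001001000101111→0 (0)
 66  0010010001011110→0 (1)
 67  0100100010111101→0 (0)
 68  1001000101111010→1 (1)
 69  0010001011110101→0 (0)
 70  0100010111101010→0 (1)
 71  1000101111010101→1 (1)
 72  0001011110101011→0 (1)
 73  0010111101010111→0 (1)
 74  0101111010101111→0 (0)
 75  1011110101011110→1 (0)
 76  0111101010111100→0 (0)
 77  1111010101111000→1 (0)
 78  1110101011110000→1 (0)
 79  1101010111100000→1 (1)
 80  1010101111000001→1 (1)
 81  0101011110000011→0 (1)
 82  1010111100000111→1 (1)
 83  0101111000001111→0 (0)
 84  1011110000011110→1 (0)
 85  0111100000111100→0 (0)
 86  1111000001111000→1 (0)
 87  1110000011110000→1 (0)
 88  1100000111100000→1 (1)
 89  1000001111000001→1 (1)
 90  0000011110000011→0 (1)
 91  0000111100000111→0 (0)
 92  0001111000001110→0 (0)
 93  0011110000011100→0 (0)
 94  0111100000111000→0 (1)
 95  1111000001110001→1 (0)
 96  1110000011100010→1 (0)
 97  1100000111000100→1 (0)
 98  1000001110001000→1 (1)
 99  0000011100010001→0 (1)
100  0000111000100011→0 (1)
101  0001110001000111→0 (0)
102  0011100010001110→0 (0)
103  0111000100011100→0 (0)
104  1110001000111000→1 (0)
105  1100010001110000→1 (0)
106  1000100011100000→1 (1)
107  0001000111000001→0 (0)
108  0010001110000010→0 (1)
109  0100011100000101→0 (1)
110  1000111000001011→1 (0)
111  0001110000010110→0 (1)
112  0011100000101101→0 (1)
113  0111000001011011→0 (0)
114  1110000010110110→1 (0)
115  1100000101101100→1 (0)
116  1000001011011000→1 (0)
117  0000010110110000→0 (1)
118  0000101101100001→0 (0)
119  0001011011000010→0 (1)
120  0010110110000101→0 (1)
121  0101101100001011→0 (1)
122  1011011000010111→1 (0)
123  0110110000101110→0 (0)
124  1101100001011100→1 (1)
125  1011000010111001→1 (0)
126  0110000101110010→0 (0)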